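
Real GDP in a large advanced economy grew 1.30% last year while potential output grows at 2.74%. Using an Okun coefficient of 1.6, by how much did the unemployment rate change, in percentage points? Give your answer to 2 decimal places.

0.90 percentage points

Growth-rate Okun's law: g_Y = g_Y* - β × Δu, so Δu = (g_Y* - g_Y)/β.
Δu = (2.74 - 1.3)/1.6 = 1.44/1.6 = 0.90 percentage points.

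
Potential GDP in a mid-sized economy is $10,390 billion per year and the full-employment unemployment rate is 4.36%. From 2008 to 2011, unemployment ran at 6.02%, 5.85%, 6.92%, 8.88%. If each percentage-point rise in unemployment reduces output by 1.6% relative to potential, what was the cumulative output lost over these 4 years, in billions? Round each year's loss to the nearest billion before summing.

Year 2008: gap = -1.6 × (6.02 - 4.36) = -2.656%, loss ≈ 10390 × 2.656/100 ≈ 276.
Year 2009: gap = -1.6 × (5.85 - 4.36) = -2.384%, loss ≈ 10390 × 2.384/100 ≈ 248.
Year 2010: gap = -1.6 × (6.92 - 4.36) = -4.096%, loss ≈ 10390 × 4.096/100 ≈ 426.
Year 2011: gap = -1.6 × (8.88 - 4.36) = -7.232%, loss ≈ 10390 × 7.232/100 ≈ 751.
Total lost output = 276 + 248 + 426 + 751 = 1701 billion.

$1,701 billion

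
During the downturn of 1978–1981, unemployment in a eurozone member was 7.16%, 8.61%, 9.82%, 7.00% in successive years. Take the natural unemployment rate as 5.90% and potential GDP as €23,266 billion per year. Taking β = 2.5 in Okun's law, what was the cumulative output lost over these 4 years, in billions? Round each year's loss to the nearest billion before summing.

€5,229 billion

Year 1978: gap = -2.5 × (7.16 - 5.9) = -3.15%, loss ≈ 23266 × 3.15/100 ≈ 733.
Year 1979: gap = -2.5 × (8.61 - 5.9) = -6.775%, loss ≈ 23266 × 6.775/100 ≈ 1576.
Year 1980: gap = -2.5 × (9.82 - 5.9) = -9.8%, loss ≈ 23266 × 9.8/100 ≈ 2280.
Year 1981: gap = -2.5 × (7 - 5.9) = -2.75%, loss ≈ 23266 × 2.75/100 ≈ 640.
Total lost output = 733 + 1576 + 2280 + 640 = 5229 billion.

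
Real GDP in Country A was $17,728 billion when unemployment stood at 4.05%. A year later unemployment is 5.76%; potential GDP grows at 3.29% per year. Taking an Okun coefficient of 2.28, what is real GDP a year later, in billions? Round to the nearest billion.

$17,620 billion

Δu = 5.76 - 4.05 = 1.71 points.
Okun's law (growth form): g_Y = g_Y* - β × Δu = 3.29 - 2.28 × (1.71) = 3.29 - 3.8988 = -0.6088%.
Real GDP in the next year = 17728 × (1 - 0.6088/100) = 17728 × 0.993912 ≈ 17620 billion.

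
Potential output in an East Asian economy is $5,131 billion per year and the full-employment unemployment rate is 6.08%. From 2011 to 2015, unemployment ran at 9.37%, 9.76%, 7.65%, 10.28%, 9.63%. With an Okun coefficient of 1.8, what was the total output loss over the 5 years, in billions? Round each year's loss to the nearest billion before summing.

$1,505 billion

Year 2011: gap = -1.8 × (9.37 - 6.08) = -5.922%, loss ≈ 5131 × 5.922/100 ≈ 304.
Year 2012: gap = -1.8 × (9.76 - 6.08) = -6.624%, loss ≈ 5131 × 6.624/100 ≈ 340.
Year 2013: gap = -1.8 × (7.65 - 6.08) = -2.826%, loss ≈ 5131 × 2.826/100 ≈ 145.
Year 2014: gap = -1.8 × (10.28 - 6.08) = -7.56%, loss ≈ 5131 × 7.56/100 ≈ 388.
Year 2015: gap = -1.8 × (9.63 - 6.08) = -6.39%, loss ≈ 5131 × 6.39/100 ≈ 328.
Total lost output = 304 + 340 + 145 + 388 + 328 = 1505 billion.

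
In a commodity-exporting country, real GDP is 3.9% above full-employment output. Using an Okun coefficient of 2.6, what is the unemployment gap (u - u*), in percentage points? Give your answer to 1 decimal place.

-1.5 percentage points

Okun's law: output gap = -β × (u - u*), so u - u* = -(output gap)/β.
u - u* = -(3.9)/2.6 = -1.5 percentage points.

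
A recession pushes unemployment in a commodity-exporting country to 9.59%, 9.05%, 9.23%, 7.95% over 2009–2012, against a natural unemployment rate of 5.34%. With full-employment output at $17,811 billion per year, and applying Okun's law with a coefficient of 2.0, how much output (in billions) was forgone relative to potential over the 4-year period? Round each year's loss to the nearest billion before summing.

$5,152 billion

Year 2009: gap = -2.0 × (9.59 - 5.34) = -8.5%, loss ≈ 17811 × 8.5/100 ≈ 1514.
Year 2010: gap = -2.0 × (9.05 - 5.34) = -7.42%, loss ≈ 17811 × 7.42/100 ≈ 1322.
Year 2011: gap = -2.0 × (9.23 - 5.34) = -7.78%, loss ≈ 17811 × 7.78/100 ≈ 1386.
Year 2012: gap = -2.0 × (7.95 - 5.34) = -5.22%, loss ≈ 17811 × 5.22/100 ≈ 930.
Total lost output = 1514 + 1322 + 1386 + 930 = 5152 billion.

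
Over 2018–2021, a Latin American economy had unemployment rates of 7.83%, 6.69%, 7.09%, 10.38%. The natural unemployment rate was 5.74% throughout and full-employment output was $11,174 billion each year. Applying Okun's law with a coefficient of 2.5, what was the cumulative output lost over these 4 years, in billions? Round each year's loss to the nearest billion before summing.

$2,522 billion

Year 2018: gap = -2.5 × (7.83 - 5.74) = -5.225%, loss ≈ 11174 × 5.225/100 ≈ 584.
Year 2019: gap = -2.5 × (6.69 - 5.74) = -2.375%, loss ≈ 11174 × 2.375/100 ≈ 265.
Year 2020: gap = -2.5 × (7.09 - 5.74) = -3.375%, loss ≈ 11174 × 3.375/100 ≈ 377.
Year 2021: gap = -2.5 × (10.38 - 5.74) = -11.6%, loss ≈ 11174 × 11.6/100 ≈ 1296.
Total lost output = 584 + 265 + 377 + 1296 = 2522 billion.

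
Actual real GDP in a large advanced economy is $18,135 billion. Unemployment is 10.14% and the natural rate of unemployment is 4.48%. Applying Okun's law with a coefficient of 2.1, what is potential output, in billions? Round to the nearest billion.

$20,581 billion

Unemployment gap = 10.14 - 4.48 = 5.66 points, so output gap = -2.1 × 5.66 = -11.886%.
Since Y = Y* × (1 + gap/100), Y* = 18135/0.88114 ≈ 20581 billion.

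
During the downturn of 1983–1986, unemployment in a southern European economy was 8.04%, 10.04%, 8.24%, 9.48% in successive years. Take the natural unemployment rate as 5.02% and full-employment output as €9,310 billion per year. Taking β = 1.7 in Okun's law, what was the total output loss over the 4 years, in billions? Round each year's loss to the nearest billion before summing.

Year 1983: gap = -1.7 × (8.04 - 5.02) = -5.134%, loss ≈ 9310 × 5.134/100 ≈ 478.
Year 1984: gap = -1.7 × (10.04 - 5.02) = -8.534%, loss ≈ 9310 × 8.534/100 ≈ 795.
Year 1985: gap = -1.7 × (8.24 - 5.02) = -5.474%, loss ≈ 9310 × 5.474/100 ≈ 510.
Year 1986: gap = -1.7 × (9.48 - 5.02) = -7.582%, loss ≈ 9310 × 7.582/100 ≈ 706.
Total lost output = 478 + 795 + 510 + 706 = 2489 billion.

€2,489 billion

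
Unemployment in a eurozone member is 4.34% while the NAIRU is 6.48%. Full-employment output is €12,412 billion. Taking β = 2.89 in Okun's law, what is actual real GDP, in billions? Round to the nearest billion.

Unemployment gap = 4.34 - 6.48 = -2.14 points, so the output gap is -2.89 × (-2.14) = 6.1846%.
Actual GDP = 12412 × (1 + 6.1846/100) = 12412 × 1.061846 ≈ 13180 billion.

€13,180 billion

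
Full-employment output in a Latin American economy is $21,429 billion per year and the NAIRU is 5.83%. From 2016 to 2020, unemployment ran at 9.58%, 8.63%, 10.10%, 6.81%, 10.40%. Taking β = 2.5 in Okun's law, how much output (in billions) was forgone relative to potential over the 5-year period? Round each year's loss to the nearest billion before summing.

Year 2016: gap = -2.5 × (9.58 - 5.83) = -9.375%, loss ≈ 21429 × 9.375/100 ≈ 2009.
Year 2017: gap = -2.5 × (8.63 - 5.83) = -7%, loss ≈ 21429 × 7/100 ≈ 1500.
Year 2018: gap = -2.5 × (10.1 - 5.83) = -10.675%, loss ≈ 21429 × 10.675/100 ≈ 2288.
Year 2019: gap = -2.5 × (6.81 - 5.83) = -2.45%, loss ≈ 21429 × 2.45/100 ≈ 525.
Year 2020: gap = -2.5 × (10.4 - 5.83) = -11.425%, loss ≈ 21429 × 11.425/100 ≈ 2448.
Total lost output = 2009 + 1500 + 2288 + 525 + 2448 = 8770 billion.

$8,770 billion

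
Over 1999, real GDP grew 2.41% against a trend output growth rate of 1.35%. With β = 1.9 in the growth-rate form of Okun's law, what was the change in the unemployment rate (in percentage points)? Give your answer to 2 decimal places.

-0.56 percentage points

Growth-rate Okun's law: g_Y = g_Y* - β × Δu, so Δu = (g_Y* - g_Y)/β.
Δu = (1.35 - 2.41)/1.9 = -1.06/1.9 = -0.56 percentage points.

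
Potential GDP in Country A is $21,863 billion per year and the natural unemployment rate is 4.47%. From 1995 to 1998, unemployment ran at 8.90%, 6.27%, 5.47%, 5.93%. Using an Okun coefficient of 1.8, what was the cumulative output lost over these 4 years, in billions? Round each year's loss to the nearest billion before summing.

Year 1995: gap = -1.8 × (8.9 - 4.47) = -7.974%, loss ≈ 21863 × 7.974/100 ≈ 1743.
Year 1996: gap = -1.8 × (6.27 - 4.47) = -3.24%, loss ≈ 21863 × 3.24/100 ≈ 708.
Year 1997: gap = -1.8 × (5.47 - 4.47) = -1.8%, loss ≈ 21863 × 1.8/100 ≈ 394.
Year 1998: gap = -1.8 × (5.93 - 4.47) = -2.628%, loss ≈ 21863 × 2.628/100 ≈ 575.
Total lost output = 1743 + 708 + 394 + 575 = 3420 billion.

$3,420 billion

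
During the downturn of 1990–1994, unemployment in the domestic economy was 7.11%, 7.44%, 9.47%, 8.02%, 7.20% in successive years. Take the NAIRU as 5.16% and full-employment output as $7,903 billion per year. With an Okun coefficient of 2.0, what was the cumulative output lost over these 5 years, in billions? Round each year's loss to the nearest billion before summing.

Year 1990: gap = -2.0 × (7.11 - 5.16) = -3.9%, loss ≈ 7903 × 3.9/100 ≈ 308.
Year 1991: gap = -2.0 × (7.44 - 5.16) = -4.56%, loss ≈ 7903 × 4.56/100 ≈ 360.
Year 1992: gap = -2.0 × (9.47 - 5.16) = -8.62%, loss ≈ 7903 × 8.62/100 ≈ 681.
Year 1993: gap = -2.0 × (8.02 - 5.16) = -5.72%, loss ≈ 7903 × 5.72/100 ≈ 452.
Year 1994: gap = -2.0 × (7.2 - 5.16) = -4.08%, loss ≈ 7903 × 4.08/100 ≈ 322.
Total lost output = 308 + 360 + 681 + 452 + 322 = 2123 billion.

$2,123 billion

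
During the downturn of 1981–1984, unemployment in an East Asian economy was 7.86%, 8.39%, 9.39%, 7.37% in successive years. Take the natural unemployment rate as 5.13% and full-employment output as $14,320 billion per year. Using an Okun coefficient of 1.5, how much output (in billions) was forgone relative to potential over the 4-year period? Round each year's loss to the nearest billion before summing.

Year 1981: gap = -1.5 × (7.86 - 5.13) = -4.095%, loss ≈ 14320 × 4.095/100 ≈ 586.
Year 1982: gap = -1.5 × (8.39 - 5.13) = -4.89%, loss ≈ 14320 × 4.89/100 ≈ 700.
Year 1983: gap = -1.5 × (9.39 - 5.13) = -6.39%, loss ≈ 14320 × 6.39/100 ≈ 915.
Year 1984: gap = -1.5 × (7.37 - 5.13) = -3.36%, loss ≈ 14320 × 3.36/100 ≈ 481.
Total lost output = 586 + 700 + 915 + 481 = 2682 billion.

$2,682 billion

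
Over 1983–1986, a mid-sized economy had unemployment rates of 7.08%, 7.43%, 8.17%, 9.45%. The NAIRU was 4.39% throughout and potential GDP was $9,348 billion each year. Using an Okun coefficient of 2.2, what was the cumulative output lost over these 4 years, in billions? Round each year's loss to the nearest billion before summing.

Year 1983: gap = -2.2 × (7.08 - 4.39) = -5.918%, loss ≈ 9348 × 5.918/100 ≈ 553.
Year 1984: gap = -2.2 × (7.43 - 4.39) = -6.688%, loss ≈ 9348 × 6.688/100 ≈ 625.
Year 1985: gap = -2.2 × (8.17 - 4.39) = -8.316%, loss ≈ 9348 × 8.316/100 ≈ 777.
Year 1986: gap = -2.2 × (9.45 - 4.39) = -11.132%, loss ≈ 9348 × 11.132/100 ≈ 1041.
Total lost output = 553 + 625 + 777 + 1041 = 2996 billion.

$2,996 billion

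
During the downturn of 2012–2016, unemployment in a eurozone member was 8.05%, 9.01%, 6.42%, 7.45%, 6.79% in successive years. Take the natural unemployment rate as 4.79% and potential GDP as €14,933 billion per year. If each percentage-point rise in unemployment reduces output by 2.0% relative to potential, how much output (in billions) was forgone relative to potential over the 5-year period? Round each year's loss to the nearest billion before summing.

€4,112 billion

Year 2012: gap = -2.0 × (8.05 - 4.79) = -6.52%, loss ≈ 14933 × 6.52/100 ≈ 974.
Year 2013: gap = -2.0 × (9.01 - 4.79) = -8.44%, loss ≈ 14933 × 8.44/100 ≈ 1260.
Year 2014: gap = -2.0 × (6.42 - 4.79) = -3.26%, loss ≈ 14933 × 3.26/100 ≈ 487.
Year 2015: gap = -2.0 × (7.45 - 4.79) = -5.32%, loss ≈ 14933 × 5.32/100 ≈ 794.
Year 2016: gap = -2.0 × (6.79 - 4.79) = -4%, loss ≈ 14933 × 4/100 ≈ 597.
Total lost output = 974 + 1260 + 487 + 794 + 597 = 4112 billion.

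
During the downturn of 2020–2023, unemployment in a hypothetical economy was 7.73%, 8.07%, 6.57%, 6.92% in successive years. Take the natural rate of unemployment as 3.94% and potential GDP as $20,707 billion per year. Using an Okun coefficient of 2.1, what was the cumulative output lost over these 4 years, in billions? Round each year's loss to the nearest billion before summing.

Year 2020: gap = -2.1 × (7.73 - 3.94) = -7.959%, loss ≈ 20707 × 7.959/100 ≈ 1648.
Year 2021: gap = -2.1 × (8.07 - 3.94) = -8.673%, loss ≈ 20707 × 8.673/100 ≈ 1796.
Year 2022: gap = -2.1 × (6.57 - 3.94) = -5.523%, loss ≈ 20707 × 5.523/100 ≈ 1144.
Year 2023: gap = -2.1 × (6.92 - 3.94) = -6.258%, loss ≈ 20707 × 6.258/100 ≈ 1296.
Total lost output = 1648 + 1796 + 1144 + 1296 = 5884 billion.

$5,884 billion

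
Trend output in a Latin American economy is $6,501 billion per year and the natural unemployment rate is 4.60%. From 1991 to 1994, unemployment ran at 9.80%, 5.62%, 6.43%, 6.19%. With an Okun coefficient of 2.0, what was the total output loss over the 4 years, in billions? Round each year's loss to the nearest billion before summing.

$1,254 billion

Year 1991: gap = -2.0 × (9.8 - 4.6) = -10.4%, loss ≈ 6501 × 10.4/100 ≈ 676.
Year 1992: gap = -2.0 × (5.62 - 4.6) = -2.04%, loss ≈ 6501 × 2.04/100 ≈ 133.
Year 1993: gap = -2.0 × (6.43 - 4.6) = -3.66%, loss ≈ 6501 × 3.66/100 ≈ 238.
Year 1994: gap = -2.0 × (6.19 - 4.6) = -3.18%, loss ≈ 6501 × 3.18/100 ≈ 207.
Total lost output = 676 + 133 + 238 + 207 = 1254 billion.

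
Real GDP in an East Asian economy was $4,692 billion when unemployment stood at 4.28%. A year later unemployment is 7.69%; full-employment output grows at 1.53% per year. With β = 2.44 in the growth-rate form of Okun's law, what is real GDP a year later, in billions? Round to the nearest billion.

$4,373 billion

Δu = 7.69 - 4.28 = 3.41 points.
Okun's law (growth form): g_Y = g_Y* - β × Δu = 1.53 - 2.44 × (3.41) = 1.53 - 8.3204 = -6.7904%.
Real GDP in the next year = 4692 × (1 - 6.7904/100) = 4692 × 0.932096 ≈ 4373 billion.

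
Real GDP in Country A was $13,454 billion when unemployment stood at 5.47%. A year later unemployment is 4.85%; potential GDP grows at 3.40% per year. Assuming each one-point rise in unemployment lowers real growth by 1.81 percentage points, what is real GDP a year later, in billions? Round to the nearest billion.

$14,062 billion

Δu = 4.85 - 5.47 = -0.62 points.
Okun's law (growth form): g_Y = g_Y* - β × Δu = 3.40 - 1.81 × (-0.62) = 3.4 + 1.1222 = 4.5222%.
Real GDP in the next year = 13454 × (1 + 4.5222/100) = 13454 × 1.045222 ≈ 14062 billion.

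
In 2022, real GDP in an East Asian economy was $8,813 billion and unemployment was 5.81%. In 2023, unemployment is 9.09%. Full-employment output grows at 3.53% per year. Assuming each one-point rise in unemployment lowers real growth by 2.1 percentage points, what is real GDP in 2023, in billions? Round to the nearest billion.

$8,517 billion

Δu = 9.09 - 5.81 = 3.28 points.
Okun's law (growth form): g_Y = g_Y* - β × Δu = 3.53 - 2.1 × (3.28) = 3.53 - 6.888 = -3.358%.
Real GDP in the next year = 8813 × (1 - 3.358/100) = 8813 × 0.96642 ≈ 8517 billion.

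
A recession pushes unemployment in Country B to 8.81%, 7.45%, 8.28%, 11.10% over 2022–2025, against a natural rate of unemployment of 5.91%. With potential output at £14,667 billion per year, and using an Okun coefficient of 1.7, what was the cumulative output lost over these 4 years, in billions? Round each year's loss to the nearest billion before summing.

£2,992 billion

Year 2022: gap = -1.7 × (8.81 - 5.91) = -4.93%, loss ≈ 14667 × 4.93/100 ≈ 723.
Year 2023: gap = -1.7 × (7.45 - 5.91) = -2.618%, loss ≈ 14667 × 2.618/100 ≈ 384.
Year 2024: gap = -1.7 × (8.28 - 5.91) = -4.029%, loss ≈ 14667 × 4.029/100 ≈ 591.
Year 2025: gap = -1.7 × (11.1 - 5.91) = -8.823%, loss ≈ 14667 × 8.823/100 ≈ 1294.
Total lost output = 723 + 384 + 591 + 1294 = 2992 billion.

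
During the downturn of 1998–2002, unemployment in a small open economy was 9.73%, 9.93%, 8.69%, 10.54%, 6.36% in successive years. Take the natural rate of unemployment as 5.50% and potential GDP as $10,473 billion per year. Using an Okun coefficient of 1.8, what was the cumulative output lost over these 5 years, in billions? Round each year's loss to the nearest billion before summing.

Year 1998: gap = -1.8 × (9.73 - 5.5) = -7.614%, loss ≈ 10473 × 7.614/100 ≈ 797.
Year 1999: gap = -1.8 × (9.93 - 5.5) = -7.974%, loss ≈ 10473 × 7.974/100 ≈ 835.
Year 2000: gap = -1.8 × (8.69 - 5.5) = -5.742%, loss ≈ 10473 × 5.742/100 ≈ 601.
Year 2001: gap = -1.8 × (10.54 - 5.5) = -9.072%, loss ≈ 10473 × 9.072/100 ≈ 950.
Year 2002: gap = -1.8 × (6.36 - 5.5) = -1.548%, loss ≈ 10473 × 1.548/100 ≈ 162.
Total lost output = 797 + 835 + 601 + 950 + 162 = 3345 billion.

$3,345 billion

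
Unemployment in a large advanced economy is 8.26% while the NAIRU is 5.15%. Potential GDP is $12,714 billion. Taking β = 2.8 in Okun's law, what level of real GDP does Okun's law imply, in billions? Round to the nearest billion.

Unemployment gap = 8.26 - 5.15 = 3.11 points, so the output gap is -2.8 × 3.11 = -8.708%.
Actual GDP = 12714 × (1 - 8.708/100) = 12714 × 0.91292 ≈ 11607 billion.

$11,607 billion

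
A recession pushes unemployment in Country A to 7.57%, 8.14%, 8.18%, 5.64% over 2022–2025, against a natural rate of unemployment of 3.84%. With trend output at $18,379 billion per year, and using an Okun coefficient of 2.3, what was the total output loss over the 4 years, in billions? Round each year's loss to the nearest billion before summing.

$5,991 billion

Year 2022: gap = -2.3 × (7.57 - 3.84) = -8.579%, loss ≈ 18379 × 8.579/100 ≈ 1577.
Year 2023: gap = -2.3 × (8.14 - 3.84) = -9.89%, loss ≈ 18379 × 9.89/100 ≈ 1818.
Year 2024: gap = -2.3 × (8.18 - 3.84) = -9.982%, loss ≈ 18379 × 9.982/100 ≈ 1835.
Year 2025: gap = -2.3 × (5.64 - 3.84) = -4.14%, loss ≈ 18379 × 4.14/100 ≈ 761.
Total lost output = 1577 + 1818 + 1835 + 761 = 5991 billion.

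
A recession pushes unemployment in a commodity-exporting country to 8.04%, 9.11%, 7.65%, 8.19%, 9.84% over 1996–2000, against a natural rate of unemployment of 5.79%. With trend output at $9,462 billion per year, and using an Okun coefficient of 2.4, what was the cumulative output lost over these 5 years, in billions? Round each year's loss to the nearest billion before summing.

Year 1996: gap = -2.4 × (8.04 - 5.79) = -5.4%, loss ≈ 9462 × 5.4/100 ≈ 511.
Year 1997: gap = -2.4 × (9.11 - 5.79) = -7.968%, loss ≈ 9462 × 7.968/100 ≈ 754.
Year 1998: gap = -2.4 × (7.65 - 5.79) = -4.464%, loss ≈ 9462 × 4.464/100 ≈ 422.
Year 1999: gap = -2.4 × (8.19 - 5.79) = -5.76%, loss ≈ 9462 × 5.76/100 ≈ 545.
Year 2000: gap = -2.4 × (9.84 - 5.79) = -9.72%, loss ≈ 9462 × 9.72/100 ≈ 920.
Total lost output = 511 + 754 + 422 + 545 + 920 = 3152 billion.

$3,152 billion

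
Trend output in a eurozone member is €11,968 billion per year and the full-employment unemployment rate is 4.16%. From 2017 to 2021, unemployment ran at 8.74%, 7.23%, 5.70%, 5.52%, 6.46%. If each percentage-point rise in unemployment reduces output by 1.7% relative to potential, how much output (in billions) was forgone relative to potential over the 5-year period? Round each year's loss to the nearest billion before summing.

€2,615 billion

Year 2017: gap = -1.7 × (8.74 - 4.16) = -7.786%, loss ≈ 11968 × 7.786/100 ≈ 932.
Year 2018: gap = -1.7 × (7.23 - 4.16) = -5.219%, loss ≈ 11968 × 5.219/100 ≈ 625.
Year 2019: gap = -1.7 × (5.7 - 4.16) = -2.618%, loss ≈ 11968 × 2.618/100 ≈ 313.
Year 2020: gap = -1.7 × (5.52 - 4.16) = -2.312%, loss ≈ 11968 × 2.312/100 ≈ 277.
Year 2021: gap = -1.7 × (6.46 - 4.16) = -3.91%, loss ≈ 11968 × 3.91/100 ≈ 468.
Total lost output = 932 + 625 + 313 + 277 + 468 = 2615 billion.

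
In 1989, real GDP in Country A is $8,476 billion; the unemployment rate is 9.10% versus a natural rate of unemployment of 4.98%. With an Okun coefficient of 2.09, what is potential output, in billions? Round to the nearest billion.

Unemployment gap = 9.1 - 4.98 = 4.12 points, so output gap = -2.09 × 4.12 = -8.6108%.
Since Y = Y* × (1 + gap/100), Y* = 8476/0.913892 ≈ 9275 billion.

$9,275 billion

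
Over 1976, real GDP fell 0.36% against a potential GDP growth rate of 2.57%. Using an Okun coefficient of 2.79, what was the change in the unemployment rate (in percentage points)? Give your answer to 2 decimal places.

Growth-rate Okun's law: g_Y = g_Y* - β × Δu, so Δu = (g_Y* - g_Y)/β.
Δu = (2.57 + 0.36)/2.79 = 2.93/2.79 = 1.05 percentage points.

1.05 percentage points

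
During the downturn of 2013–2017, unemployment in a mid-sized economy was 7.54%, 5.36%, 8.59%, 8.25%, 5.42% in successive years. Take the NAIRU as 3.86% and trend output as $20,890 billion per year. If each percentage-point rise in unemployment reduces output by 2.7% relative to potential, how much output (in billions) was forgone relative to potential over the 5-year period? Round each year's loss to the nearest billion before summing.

Year 2013: gap = -2.7 × (7.54 - 3.86) = -9.936%, loss ≈ 20890 × 9.936/100 ≈ 2076.
Year 2014: gap = -2.7 × (5.36 - 3.86) = -4.05%, loss ≈ 20890 × 4.05/100 ≈ 846.
Year 2015: gap = -2.7 × (8.59 - 3.86) = -12.771%, loss ≈ 20890 × 12.771/100 ≈ 2668.
Year 2016: gap = -2.7 × (8.25 - 3.86) = -11.853%, loss ≈ 20890 × 11.853/100 ≈ 2476.
Year 2017: gap = -2.7 × (5.42 - 3.86) = -4.212%, loss ≈ 20890 × 4.212/100 ≈ 880.
Total lost output = 2076 + 846 + 2668 + 2476 + 880 = 8946 billion.

$8,946 billion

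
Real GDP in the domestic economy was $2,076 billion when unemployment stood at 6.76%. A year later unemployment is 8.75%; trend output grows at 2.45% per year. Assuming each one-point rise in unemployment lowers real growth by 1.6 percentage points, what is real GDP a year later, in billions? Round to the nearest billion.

Δu = 8.75 - 6.76 = 1.99 points.
Okun's law (growth form): g_Y = g_Y* - β × Δu = 2.45 - 1.6 × (1.99) = 2.45 - 3.184 = -0.734%.
Real GDP in the next year = 2076 × (1 - 0.734/100) = 2076 × 0.99266 ≈ 2061 billion.

$2,061 billion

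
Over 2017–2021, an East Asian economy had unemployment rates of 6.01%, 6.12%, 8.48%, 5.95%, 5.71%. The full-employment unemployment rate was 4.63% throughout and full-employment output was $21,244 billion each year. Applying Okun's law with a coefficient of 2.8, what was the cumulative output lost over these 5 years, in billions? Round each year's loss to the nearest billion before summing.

Year 2017: gap = -2.8 × (6.01 - 4.63) = -3.864%, loss ≈ 21244 × 3.864/100 ≈ 821.
Year 2018: gap = -2.8 × (6.12 - 4.63) = -4.172%, loss ≈ 21244 × 4.172/100 ≈ 886.
Year 2019: gap = -2.8 × (8.48 - 4.63) = -10.78%, loss ≈ 21244 × 10.78/100 ≈ 2290.
Year 2020: gap = -2.8 × (5.95 - 4.63) = -3.696%, loss ≈ 21244 × 3.696/100 ≈ 785.
Year 2021: gap = -2.8 × (5.71 - 4.63) = -3.024%, loss ≈ 21244 × 3.024/100 ≈ 642.
Total lost output = 821 + 886 + 2290 + 785 + 642 = 5424 billion.

$5,424 billion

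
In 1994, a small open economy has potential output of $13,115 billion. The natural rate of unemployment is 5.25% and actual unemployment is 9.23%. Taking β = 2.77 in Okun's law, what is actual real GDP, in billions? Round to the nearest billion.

$11,669 billion

Unemployment gap = 9.23 - 5.25 = 3.98 points, so the output gap is -2.77 × 3.98 = -11.0246%.
Actual GDP = 13115 × (1 - 11.0246/100) = 13115 × 0.889754 ≈ 11669 billion.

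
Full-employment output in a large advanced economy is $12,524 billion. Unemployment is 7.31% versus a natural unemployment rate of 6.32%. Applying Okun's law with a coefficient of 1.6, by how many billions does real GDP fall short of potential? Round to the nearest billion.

$198 billion

Output gap = -1.6 × (7.31 - 6.32) = -1.6 × 0.99 = -1.584%.
Actual GDP ≈ 12524 × 0.98416 ≈ 12326 billion, so the shortfall is 12524 - 12326 = 198 billion.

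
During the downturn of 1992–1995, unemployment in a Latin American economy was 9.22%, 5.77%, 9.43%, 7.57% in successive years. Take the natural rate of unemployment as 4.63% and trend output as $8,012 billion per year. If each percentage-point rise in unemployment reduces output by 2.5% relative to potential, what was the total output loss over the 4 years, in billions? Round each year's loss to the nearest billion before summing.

Year 1992: gap = -2.5 × (9.22 - 4.63) = -11.475%, loss ≈ 8012 × 11.475/100 ≈ 919.
Year 1993: gap = -2.5 × (5.77 - 4.63) = -2.85%, loss ≈ 8012 × 2.85/100 ≈ 228.
Year 1994: gap = -2.5 × (9.43 - 4.63) = -12%, loss ≈ 8012 × 12/100 ≈ 961.
Year 1995: gap = -2.5 × (7.57 - 4.63) = -7.35%, loss ≈ 8012 × 7.35/100 ≈ 589.
Total lost output = 919 + 228 + 961 + 589 = 2697 billion.

$2,697 billion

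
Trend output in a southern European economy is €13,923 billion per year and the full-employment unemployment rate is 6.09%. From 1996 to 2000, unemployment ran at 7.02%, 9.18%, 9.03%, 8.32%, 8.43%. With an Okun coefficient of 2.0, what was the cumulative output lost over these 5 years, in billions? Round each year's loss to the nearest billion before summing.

Year 1996: gap = -2.0 × (7.02 - 6.09) = -1.86%, loss ≈ 13923 × 1.86/100 ≈ 259.
Year 1997: gap = -2.0 × (9.18 - 6.09) = -6.18%, loss ≈ 13923 × 6.18/100 ≈ 860.
Year 1998: gap = -2.0 × (9.03 - 6.09) = -5.88%, loss ≈ 13923 × 5.88/100 ≈ 819.
Year 1999: gap = -2.0 × (8.32 - 6.09) = -4.46%, loss ≈ 13923 × 4.46/100 ≈ 621.
Year 2000: gap = -2.0 × (8.43 - 6.09) = -4.68%, loss ≈ 13923 × 4.68/100 ≈ 652.
Total lost output = 259 + 860 + 819 + 621 + 652 = 3211 billion.

€3,211 billion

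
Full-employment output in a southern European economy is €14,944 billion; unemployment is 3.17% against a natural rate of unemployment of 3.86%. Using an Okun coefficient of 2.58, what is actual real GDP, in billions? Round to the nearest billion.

€15,210 billion

Unemployment gap = 3.17 - 3.86 = -0.69 points, so the output gap is -2.58 × (-0.69) = 1.7802%.
Actual GDP = 14944 × (1 + 1.7802/100) = 14944 × 1.017802 ≈ 15210 billion.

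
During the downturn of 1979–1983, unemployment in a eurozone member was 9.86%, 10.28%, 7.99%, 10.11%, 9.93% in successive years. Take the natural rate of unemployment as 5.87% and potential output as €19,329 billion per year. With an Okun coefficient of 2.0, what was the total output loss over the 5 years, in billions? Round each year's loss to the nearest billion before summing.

Year 1979: gap = -2.0 × (9.86 - 5.87) = -7.98%, loss ≈ 19329 × 7.98/100 ≈ 1542.
Year 1980: gap = -2.0 × (10.28 - 5.87) = -8.82%, loss ≈ 19329 × 8.82/100 ≈ 1705.
Year 1981: gap = -2.0 × (7.99 - 5.87) = -4.24%, loss ≈ 19329 × 4.24/100 ≈ 820.
Year 1982: gap = -2.0 × (10.11 - 5.87) = -8.48%, loss ≈ 19329 × 8.48/100 ≈ 1639.
Year 1983: gap = -2.0 × (9.93 - 5.87) = -8.12%, loss ≈ 19329 × 8.12/100 ≈ 1570.
Total lost output = 1542 + 1705 + 820 + 1639 + 1570 = 7276 billion.

€7,276 billion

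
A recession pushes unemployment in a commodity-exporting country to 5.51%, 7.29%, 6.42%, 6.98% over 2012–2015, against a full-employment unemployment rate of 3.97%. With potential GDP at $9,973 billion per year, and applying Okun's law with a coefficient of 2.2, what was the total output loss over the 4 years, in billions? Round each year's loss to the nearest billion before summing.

$2,264 billion

Year 2012: gap = -2.2 × (5.51 - 3.97) = -3.388%, loss ≈ 9973 × 3.388/100 ≈ 338.
Year 2013: gap = -2.2 × (7.29 - 3.97) = -7.304%, loss ≈ 9973 × 7.304/100 ≈ 728.
Year 2014: gap = -2.2 × (6.42 - 3.97) = -5.39%, loss ≈ 9973 × 5.39/100 ≈ 538.
Year 2015: gap = -2.2 × (6.98 - 3.97) = -6.622%, loss ≈ 9973 × 6.622/100 ≈ 660.
Total lost output = 338 + 728 + 538 + 660 = 2264 billion.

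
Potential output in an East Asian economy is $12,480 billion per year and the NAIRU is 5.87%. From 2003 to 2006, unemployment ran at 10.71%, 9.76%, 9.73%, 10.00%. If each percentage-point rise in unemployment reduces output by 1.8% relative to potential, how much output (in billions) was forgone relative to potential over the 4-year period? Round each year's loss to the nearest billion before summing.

$3,756 billion

Year 2003: gap = -1.8 × (10.71 - 5.87) = -8.712%, loss ≈ 12480 × 8.712/100 ≈ 1087.
Year 2004: gap = -1.8 × (9.76 - 5.87) = -7.002%, loss ≈ 12480 × 7.002/100 ≈ 874.
Year 2005: gap = -1.8 × (9.73 - 5.87) = -6.948%, loss ≈ 12480 × 6.948/100 ≈ 867.
Year 2006: gap = -1.8 × (10 - 5.87) = -7.434%, loss ≈ 12480 × 7.434/100 ≈ 928.
Total lost output = 1087 + 874 + 867 + 928 = 3756 billion.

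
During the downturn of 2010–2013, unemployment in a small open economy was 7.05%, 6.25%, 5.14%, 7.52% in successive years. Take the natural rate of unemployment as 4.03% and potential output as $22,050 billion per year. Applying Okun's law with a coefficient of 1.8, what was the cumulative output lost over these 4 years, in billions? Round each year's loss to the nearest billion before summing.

$3,906 billion

Year 2010: gap = -1.8 × (7.05 - 4.03) = -5.436%, loss ≈ 22050 × 5.436/100 ≈ 1199.
Year 2011: gap = -1.8 × (6.25 - 4.03) = -3.996%, loss ≈ 22050 × 3.996/100 ≈ 881.
Year 2012: gap = -1.8 × (5.14 - 4.03) = -1.998%, loss ≈ 22050 × 1.998/100 ≈ 441.
Year 2013: gap = -1.8 × (7.52 - 4.03) = -6.282%, loss ≈ 22050 × 6.282/100 ≈ 1385.
Total lost output = 1199 + 881 + 441 + 1385 = 3906 billion.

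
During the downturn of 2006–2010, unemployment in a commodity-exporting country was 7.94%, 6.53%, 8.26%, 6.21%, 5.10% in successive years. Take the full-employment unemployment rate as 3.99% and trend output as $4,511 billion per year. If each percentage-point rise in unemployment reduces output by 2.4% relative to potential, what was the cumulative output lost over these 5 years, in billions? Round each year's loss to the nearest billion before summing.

Year 2006: gap = -2.4 × (7.94 - 3.99) = -9.48%, loss ≈ 4511 × 9.48/100 ≈ 428.
Year 2007: gap = -2.4 × (6.53 - 3.99) = -6.096%, loss ≈ 4511 × 6.096/100 ≈ 275.
Year 2008: gap = -2.4 × (8.26 - 3.99) = -10.248%, loss ≈ 4511 × 10.248/100 ≈ 462.
Year 2009: gap = -2.4 × (6.21 - 3.99) = -5.328%, loss ≈ 4511 × 5.328/100 ≈ 240.
Year 2010: gap = -2.4 × (5.1 - 3.99) = -2.664%, loss ≈ 4511 × 2.664/100 ≈ 120.
Total lost output = 428 + 275 + 462 + 240 + 120 = 1525 billion.

$1,525 billion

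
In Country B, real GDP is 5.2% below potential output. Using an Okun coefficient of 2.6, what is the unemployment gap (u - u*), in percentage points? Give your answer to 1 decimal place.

Okun's law: output gap = -β × (u - u*), so u - u* = -(output gap)/β.
u - u* = -(-5.2)/2.6 = 2 percentage points.

2.0 percentage points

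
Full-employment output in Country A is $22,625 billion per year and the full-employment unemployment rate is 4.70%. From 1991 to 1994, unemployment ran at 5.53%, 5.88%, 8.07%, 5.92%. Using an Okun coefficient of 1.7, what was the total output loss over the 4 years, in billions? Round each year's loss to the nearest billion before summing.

$2,538 billion

Year 1991: gap = -1.7 × (5.53 - 4.7) = -1.411%, loss ≈ 22625 × 1.411/100 ≈ 319.
Year 1992: gap = -1.7 × (5.88 - 4.7) = -2.006%, loss ≈ 22625 × 2.006/100 ≈ 454.
Year 1993: gap = -1.7 × (8.07 - 4.7) = -5.729%, loss ≈ 22625 × 5.729/100 ≈ 1296.
Year 1994: gap = -1.7 × (5.92 - 4.7) = -2.074%, loss ≈ 22625 × 2.074/100 ≈ 469.
Total lost output = 319 + 454 + 1296 + 469 = 2538 billion.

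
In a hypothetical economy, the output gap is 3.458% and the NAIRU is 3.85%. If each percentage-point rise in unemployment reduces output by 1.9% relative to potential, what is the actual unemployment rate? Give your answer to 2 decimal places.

2.03%

From Okun's law, u - u* = -(output gap)/β = -(3.458)/1.9 = -1.82 points.
So u = 3.85 - 1.82 = 2.03%.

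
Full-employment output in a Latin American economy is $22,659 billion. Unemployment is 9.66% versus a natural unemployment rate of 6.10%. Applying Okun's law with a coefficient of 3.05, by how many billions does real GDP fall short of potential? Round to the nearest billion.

$2,460 billion

Output gap = -3.05 × (9.66 - 6.1) = -3.05 × 3.56 = -10.858%.
Actual GDP ≈ 22659 × 0.89142 ≈ 20199 billion, so the shortfall is 22659 - 20199 = 2460 billion.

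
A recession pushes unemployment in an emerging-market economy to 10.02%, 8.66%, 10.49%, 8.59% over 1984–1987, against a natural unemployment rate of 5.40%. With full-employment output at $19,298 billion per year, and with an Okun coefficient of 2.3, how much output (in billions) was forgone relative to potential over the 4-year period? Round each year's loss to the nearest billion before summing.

Year 1984: gap = -2.3 × (10.02 - 5.4) = -10.626%, loss ≈ 19298 × 10.626/100 ≈ 2051.
Year 1985: gap = -2.3 × (8.66 - 5.4) = -7.498%, loss ≈ 19298 × 7.498/100 ≈ 1447.
Year 1986: gap = -2.3 × (10.49 - 5.4) = -11.707%, loss ≈ 19298 × 11.707/100 ≈ 2259.
Year 1987: gap = -2.3 × (8.59 - 5.4) = -7.337%, loss ≈ 19298 × 7.337/100 ≈ 1416.
Total lost output = 2051 + 1447 + 2259 + 1416 = 7173 billion.

$7,173 billion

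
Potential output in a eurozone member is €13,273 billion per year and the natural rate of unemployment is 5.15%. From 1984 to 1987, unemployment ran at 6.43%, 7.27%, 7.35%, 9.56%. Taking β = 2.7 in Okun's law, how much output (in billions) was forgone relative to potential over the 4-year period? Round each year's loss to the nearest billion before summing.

Year 1984: gap = -2.7 × (6.43 - 5.15) = -3.456%, loss ≈ 13273 × 3.456/100 ≈ 459.
Year 1985: gap = -2.7 × (7.27 - 5.15) = -5.724%, loss ≈ 13273 × 5.724/100 ≈ 760.
Year 1986: gap = -2.7 × (7.35 - 5.15) = -5.94%, loss ≈ 13273 × 5.94/100 ≈ 788.
Year 1987: gap = -2.7 × (9.56 - 5.15) = -11.907%, loss ≈ 13273 × 11.907/100 ≈ 1580.
Total lost output = 459 + 760 + 788 + 1580 = 3587 billion.

€3,587 billion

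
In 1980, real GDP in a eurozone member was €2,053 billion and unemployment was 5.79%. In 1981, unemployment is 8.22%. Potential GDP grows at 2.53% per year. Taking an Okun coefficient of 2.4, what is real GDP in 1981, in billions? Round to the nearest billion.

€1,985 billion

Δu = 8.22 - 5.79 = 2.43 points.
Okun's law (growth form): g_Y = g_Y* - β × Δu = 2.53 - 2.4 × (2.43) = 2.53 - 5.832 = -3.302%.
Real GDP in the next year = 2053 × (1 - 3.302/100) = 2053 × 0.96698 ≈ 1985 billion.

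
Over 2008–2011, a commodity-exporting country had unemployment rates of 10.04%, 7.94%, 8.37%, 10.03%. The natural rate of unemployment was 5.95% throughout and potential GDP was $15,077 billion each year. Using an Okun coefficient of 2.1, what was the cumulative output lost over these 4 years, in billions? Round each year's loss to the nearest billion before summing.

Year 2008: gap = -2.1 × (10.04 - 5.95) = -8.589%, loss ≈ 15077 × 8.589/100 ≈ 1295.
Year 2009: gap = -2.1 × (7.94 - 5.95) = -4.179%, loss ≈ 15077 × 4.179/100 ≈ 630.
Year 2010: gap = -2.1 × (8.37 - 5.95) = -5.082%, loss ≈ 15077 × 5.082/100 ≈ 766.
Year 2011: gap = -2.1 × (10.03 - 5.95) = -8.568%, loss ≈ 15077 × 8.568/100 ≈ 1292.
Total lost output = 1295 + 630 + 766 + 1292 = 3983 billion.

$3,983 billion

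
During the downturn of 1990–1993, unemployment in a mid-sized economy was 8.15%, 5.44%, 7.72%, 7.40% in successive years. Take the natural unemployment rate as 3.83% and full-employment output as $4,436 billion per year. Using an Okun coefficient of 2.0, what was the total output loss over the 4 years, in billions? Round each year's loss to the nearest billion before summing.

Year 1990: gap = -2.0 × (8.15 - 3.83) = -8.64%, loss ≈ 4436 × 8.64/100 ≈ 383.
Year 1991: gap = -2.0 × (5.44 - 3.83) = -3.22%, loss ≈ 4436 × 3.22/100 ≈ 143.
Year 1992: gap = -2.0 × (7.72 - 3.83) = -7.78%, loss ≈ 4436 × 7.78/100 ≈ 345.
Year 1993: gap = -2.0 × (7.4 - 3.83) = -7.14%, loss ≈ 4436 × 7.14/100 ≈ 317.
Total lost output = 383 + 143 + 345 + 317 = 1188 billion.

$1,188 billion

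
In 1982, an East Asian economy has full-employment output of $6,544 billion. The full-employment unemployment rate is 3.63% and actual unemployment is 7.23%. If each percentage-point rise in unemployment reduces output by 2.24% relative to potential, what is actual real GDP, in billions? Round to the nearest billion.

Unemployment gap = 7.23 - 3.63 = 3.6 points, so the output gap is -2.24 × 3.6 = -8.064%.
Actual GDP = 6544 × (1 - 8.064/100) = 6544 × 0.91936 ≈ 6016 billion.

$6,016 billion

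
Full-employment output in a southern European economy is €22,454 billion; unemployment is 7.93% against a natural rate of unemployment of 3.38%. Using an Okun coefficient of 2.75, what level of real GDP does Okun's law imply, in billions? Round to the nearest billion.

€19,644 billion

Unemployment gap = 7.93 - 3.38 = 4.55 points, so the output gap is -2.75 × 4.55 = -12.5125%.
Actual GDP = 22454 × (1 - 12.5125/100) = 22454 × 0.874875 ≈ 19644 billion.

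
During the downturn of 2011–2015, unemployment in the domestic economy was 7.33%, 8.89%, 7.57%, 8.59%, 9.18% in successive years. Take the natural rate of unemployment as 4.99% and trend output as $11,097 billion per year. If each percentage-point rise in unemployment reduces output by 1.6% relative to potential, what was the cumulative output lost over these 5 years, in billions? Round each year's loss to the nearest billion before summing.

Year 2011: gap = -1.6 × (7.33 - 4.99) = -3.744%, loss ≈ 11097 × 3.744/100 ≈ 415.
Year 2012: gap = -1.6 × (8.89 - 4.99) = -6.24%, loss ≈ 11097 × 6.24/100 ≈ 692.
Year 2013: gap = -1.6 × (7.57 - 4.99) = -4.128%, loss ≈ 11097 × 4.128/100 ≈ 458.
Year 2014: gap = -1.6 × (8.59 - 4.99) = -5.76%, loss ≈ 11097 × 5.76/100 ≈ 639.
Year 2015: gap = -1.6 × (9.18 - 4.99) = -6.704%, loss ≈ 11097 × 6.704/100 ≈ 744.
Total lost output = 415 + 692 + 458 + 639 + 744 = 2948 billion.

$2,948 billion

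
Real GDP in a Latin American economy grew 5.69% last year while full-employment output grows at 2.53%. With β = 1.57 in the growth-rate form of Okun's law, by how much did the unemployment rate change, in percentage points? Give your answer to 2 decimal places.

Growth-rate Okun's law: g_Y = g_Y* - β × Δu, so Δu = (g_Y* - g_Y)/β.
Δu = (2.53 - 5.69)/1.57 = -3.16/1.57 = -2.01 percentage points.

-2.01 percentage points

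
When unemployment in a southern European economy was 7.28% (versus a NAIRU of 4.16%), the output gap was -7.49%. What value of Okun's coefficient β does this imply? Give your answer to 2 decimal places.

β ≈ 2.40

Okun's law: output gap = -β × (u - u*).
-7.49 = -β × (7.28 - 4.16) = -β × 3.12, so β = 7.49/3.12 = 2.40.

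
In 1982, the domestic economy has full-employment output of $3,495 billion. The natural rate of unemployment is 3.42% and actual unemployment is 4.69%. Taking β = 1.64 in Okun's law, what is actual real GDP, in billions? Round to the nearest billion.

Unemployment gap = 4.69 - 3.42 = 1.27 points, so the output gap is -1.64 × 1.27 = -2.0828%.
Actual GDP = 3495 × (1 - 2.0828/100) = 3495 × 0.979172 ≈ 3422 billion.

$3,422 billion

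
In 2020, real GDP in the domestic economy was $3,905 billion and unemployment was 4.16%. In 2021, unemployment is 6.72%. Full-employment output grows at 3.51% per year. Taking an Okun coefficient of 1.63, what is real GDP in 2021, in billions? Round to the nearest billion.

$3,879 billion

Δu = 6.72 - 4.16 = 2.56 points.
Okun's law (growth form): g_Y = g_Y* - β × Δu = 3.51 - 1.63 × (2.56) = 3.51 - 4.1728 = -0.6628%.
Real GDP in the next year = 3905 × (1 - 0.6628/100) = 3905 × 0.993372 ≈ 3879 billion.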